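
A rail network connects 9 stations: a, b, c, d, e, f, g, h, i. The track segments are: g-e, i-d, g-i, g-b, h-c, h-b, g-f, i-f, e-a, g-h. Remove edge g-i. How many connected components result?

g and i are still connected via g-f-i, so the component count stays at 1.

1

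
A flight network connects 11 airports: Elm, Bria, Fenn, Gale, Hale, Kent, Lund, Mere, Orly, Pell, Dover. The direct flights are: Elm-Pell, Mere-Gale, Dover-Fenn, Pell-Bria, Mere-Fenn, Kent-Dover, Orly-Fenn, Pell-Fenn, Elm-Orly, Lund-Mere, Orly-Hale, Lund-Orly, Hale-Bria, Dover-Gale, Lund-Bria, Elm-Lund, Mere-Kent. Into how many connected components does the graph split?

Starting from Elm we can reach Elm, Bria, Fenn, Gale, Hale, Kent, Lund, Mere, Orly, Pell, Dover. That is one component of size 11.
Total: 1 component.

1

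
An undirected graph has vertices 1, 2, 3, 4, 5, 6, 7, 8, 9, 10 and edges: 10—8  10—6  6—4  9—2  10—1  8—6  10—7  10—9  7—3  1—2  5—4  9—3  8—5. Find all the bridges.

The edges on the cycle 10-7-3-9-10 are not bridges since each lies on that cycle.
Every edge lies on some cycle, so there are no bridges.

none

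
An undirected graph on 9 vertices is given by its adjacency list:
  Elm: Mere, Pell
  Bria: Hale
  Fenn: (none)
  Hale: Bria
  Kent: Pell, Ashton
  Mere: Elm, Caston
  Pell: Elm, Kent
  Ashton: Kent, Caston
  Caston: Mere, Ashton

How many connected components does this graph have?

3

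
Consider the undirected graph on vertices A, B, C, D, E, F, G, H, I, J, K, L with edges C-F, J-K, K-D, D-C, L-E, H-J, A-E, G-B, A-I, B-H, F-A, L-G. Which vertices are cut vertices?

A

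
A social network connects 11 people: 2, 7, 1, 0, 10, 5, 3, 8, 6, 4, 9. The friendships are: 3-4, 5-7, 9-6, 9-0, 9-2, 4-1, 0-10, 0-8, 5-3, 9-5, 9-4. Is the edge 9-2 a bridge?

Yes

Removing 9-2 leaves no path between 9 and 2: the component count goes from 1 to 2. So it is a bridge.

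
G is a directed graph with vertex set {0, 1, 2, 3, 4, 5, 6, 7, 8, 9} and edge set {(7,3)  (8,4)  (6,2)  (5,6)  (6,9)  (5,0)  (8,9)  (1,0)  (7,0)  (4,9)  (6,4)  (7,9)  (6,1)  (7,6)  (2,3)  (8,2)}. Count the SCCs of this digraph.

10

{5} is an SCC by itself.
{6} is an SCC by itself.
{3} is an SCC by itself.
{8} is an SCC by itself.
{9} is an SCC by itself.
(and 5 more singleton SCCs)
That gives 10 strongly connected components.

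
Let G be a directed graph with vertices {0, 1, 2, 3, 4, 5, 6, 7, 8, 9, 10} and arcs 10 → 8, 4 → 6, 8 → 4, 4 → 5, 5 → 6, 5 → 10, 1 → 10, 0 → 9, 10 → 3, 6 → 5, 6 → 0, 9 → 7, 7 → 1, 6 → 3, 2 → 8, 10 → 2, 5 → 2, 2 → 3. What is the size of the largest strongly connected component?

10

{0, 1, 2, 4, 5, 6, 7, 8, 9, 10} are all mutually reachable — one SCC of size 10.
{3} is an SCC by itself.
The largest has 10 vertices.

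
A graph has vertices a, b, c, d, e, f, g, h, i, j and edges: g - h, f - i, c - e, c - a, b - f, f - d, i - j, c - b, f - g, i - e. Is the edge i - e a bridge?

After removing i - e, the path i-f-b-c-e still connects them, so the edge is not a bridge.

No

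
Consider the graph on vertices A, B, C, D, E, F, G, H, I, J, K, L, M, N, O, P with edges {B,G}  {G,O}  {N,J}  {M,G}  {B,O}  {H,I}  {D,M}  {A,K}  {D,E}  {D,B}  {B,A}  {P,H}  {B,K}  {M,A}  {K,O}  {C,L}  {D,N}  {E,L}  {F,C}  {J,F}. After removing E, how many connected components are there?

2

With E gone, the remaining components are: {H, I, P}; {A, B, C, D, F, G, J, K, L, M, N, O}.
That is 2 components.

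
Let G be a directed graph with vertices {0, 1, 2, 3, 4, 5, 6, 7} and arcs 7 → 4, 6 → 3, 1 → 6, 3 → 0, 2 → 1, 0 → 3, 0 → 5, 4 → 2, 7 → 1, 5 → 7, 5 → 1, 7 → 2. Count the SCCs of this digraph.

1

{0, 1, 2, 3, 4, 5, 6, 7} are all mutually reachable — one SCC of size 8.
That gives 1 strongly connected component.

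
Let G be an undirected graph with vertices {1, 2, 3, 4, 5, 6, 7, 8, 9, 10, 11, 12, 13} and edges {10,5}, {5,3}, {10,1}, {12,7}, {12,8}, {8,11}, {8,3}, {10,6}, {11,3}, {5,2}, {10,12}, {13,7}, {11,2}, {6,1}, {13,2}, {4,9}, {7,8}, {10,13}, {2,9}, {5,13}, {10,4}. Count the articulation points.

Removing 10 increases the component count from 1 to 2, so 10 is a cut vertex.
By contrast removing 7 leaves 1 component; it is not a cut vertex. No other vertex is a cut vertex either.

1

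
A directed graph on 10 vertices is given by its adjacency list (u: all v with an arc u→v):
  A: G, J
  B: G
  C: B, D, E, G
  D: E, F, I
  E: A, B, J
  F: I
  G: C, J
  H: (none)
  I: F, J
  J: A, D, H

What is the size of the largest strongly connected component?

{A, B, C, D, E, F, G, I, J} are all mutually reachable — one SCC of size 9.
{H} is an SCC by itself.
The largest has 9 vertices.

9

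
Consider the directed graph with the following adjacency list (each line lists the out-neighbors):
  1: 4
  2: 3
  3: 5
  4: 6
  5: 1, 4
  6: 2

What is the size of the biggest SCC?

{1, 2, 3, 4, 5, 6} are all mutually reachable — one SCC of size 6.
The largest has 6 vertices.

6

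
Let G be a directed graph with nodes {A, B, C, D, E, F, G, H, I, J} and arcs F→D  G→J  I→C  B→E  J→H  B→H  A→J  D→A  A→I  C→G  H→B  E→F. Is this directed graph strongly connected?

Yes

From B we can reach every vertex (A, B, C, D, E, F, G, H, I, J), and every vertex can reach B (A, B, C, D, E, F, G, H, I, J). So the whole graph is one strongly connected component.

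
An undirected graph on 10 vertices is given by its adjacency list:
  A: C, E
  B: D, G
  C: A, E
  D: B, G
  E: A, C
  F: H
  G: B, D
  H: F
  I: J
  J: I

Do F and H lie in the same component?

Yes

From F we can reach F, H, which includes H.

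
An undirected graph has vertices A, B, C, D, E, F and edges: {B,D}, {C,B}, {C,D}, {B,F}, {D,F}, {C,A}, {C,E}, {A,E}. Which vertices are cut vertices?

Removing C increases the component count from 1 to 2, so C is a cut vertex.
By contrast removing E leaves 1 component; it is not a cut vertex. No other vertex is a cut vertex either.

C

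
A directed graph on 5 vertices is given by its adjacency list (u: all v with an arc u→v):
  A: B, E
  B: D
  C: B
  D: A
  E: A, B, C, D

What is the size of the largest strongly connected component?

5

{A, B, C, D, E} are all mutually reachable — one SCC of size 5.
The largest has 5 vertices.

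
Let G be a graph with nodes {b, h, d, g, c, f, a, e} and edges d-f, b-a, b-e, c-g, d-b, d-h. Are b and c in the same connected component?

The component containing b is {a, b, d, e, f, h}, and c is not in it.

No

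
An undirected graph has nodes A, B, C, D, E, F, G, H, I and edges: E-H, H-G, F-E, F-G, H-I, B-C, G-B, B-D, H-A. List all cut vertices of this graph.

Removing B increases the component count from 1 to 3, so B is a cut vertex.
Removing G increases the component count from 1 to 2, so G is a cut vertex.
Removing H increases the component count from 1 to 3, so H is a cut vertex.
By contrast removing F leaves 1 component; it is not a cut vertex. No other vertex is a cut vertex either.

B, G, H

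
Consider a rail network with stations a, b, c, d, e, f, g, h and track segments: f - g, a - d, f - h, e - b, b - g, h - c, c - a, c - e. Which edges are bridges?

The edges on the cycle f-h-c-e-b-g-f are not bridges since each lies on that cycle.
But removing a - d disconnects a from d; removing c - a disconnects c from a — these are bridges.

a-c, a-d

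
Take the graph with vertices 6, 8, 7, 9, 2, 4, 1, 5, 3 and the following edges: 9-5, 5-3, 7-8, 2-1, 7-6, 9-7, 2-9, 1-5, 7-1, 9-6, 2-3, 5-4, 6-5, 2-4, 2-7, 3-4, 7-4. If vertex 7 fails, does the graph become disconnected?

Yes

Deleting 7 raises the number of components from 1 to 2, so 7 is a cut vertex.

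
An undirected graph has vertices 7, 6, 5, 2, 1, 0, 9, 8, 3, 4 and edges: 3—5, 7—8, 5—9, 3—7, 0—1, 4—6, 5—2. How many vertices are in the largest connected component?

6

Starting from 4 we can reach 4, 6. That is one component of size 2.
Starting from 0 we can reach 0, 1. That is one component of size 2.
Starting from 2 we can reach 2, 3, 5, 7, 8, 9. That is one component of size 6.
The largest has 6 vertices.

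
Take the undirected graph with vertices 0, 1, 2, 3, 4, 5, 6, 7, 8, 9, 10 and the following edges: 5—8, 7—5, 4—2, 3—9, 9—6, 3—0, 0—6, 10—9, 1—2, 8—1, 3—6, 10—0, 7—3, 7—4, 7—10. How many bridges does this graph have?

0

The edges on the cycle 3-9-6-3 are not bridges since each lies on that cycle.
Every edge lies on some cycle, so there are no bridges.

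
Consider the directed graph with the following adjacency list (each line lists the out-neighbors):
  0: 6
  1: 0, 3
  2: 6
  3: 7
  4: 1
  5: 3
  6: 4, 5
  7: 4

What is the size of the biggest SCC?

{0, 1, 3, 4, 5, 6, 7} are all mutually reachable — one SCC of size 7.
{2} is an SCC by itself.
The largest has 7 vertices.

7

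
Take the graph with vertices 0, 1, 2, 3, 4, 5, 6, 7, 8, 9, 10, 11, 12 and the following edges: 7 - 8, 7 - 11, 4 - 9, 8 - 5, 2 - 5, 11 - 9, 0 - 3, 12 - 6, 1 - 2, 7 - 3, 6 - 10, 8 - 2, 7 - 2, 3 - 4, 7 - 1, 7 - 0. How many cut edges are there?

2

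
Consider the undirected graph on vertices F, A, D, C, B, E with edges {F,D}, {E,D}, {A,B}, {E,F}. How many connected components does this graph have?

C is isolated — a component by itself.
Starting from A we can reach A, B. That is one component of size 2.
Starting from D we can reach D, E, F. That is one component of size 3.
Total: 3 components.

3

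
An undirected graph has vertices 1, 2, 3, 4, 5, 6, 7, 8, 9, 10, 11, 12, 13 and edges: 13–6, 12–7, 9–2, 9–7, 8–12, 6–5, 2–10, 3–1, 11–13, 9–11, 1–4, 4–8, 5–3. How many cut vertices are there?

2

Removing 2 increases the component count from 1 to 2, so 2 is a cut vertex.
Removing 9 increases the component count from 1 to 2, so 9 is a cut vertex.
By contrast removing 10 leaves 1 component; it is not a cut vertex. No other vertex is a cut vertex either.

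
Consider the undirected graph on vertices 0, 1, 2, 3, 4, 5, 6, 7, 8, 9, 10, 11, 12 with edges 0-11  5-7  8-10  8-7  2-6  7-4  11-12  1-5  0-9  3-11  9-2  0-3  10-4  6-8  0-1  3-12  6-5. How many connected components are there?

Starting from 0 we can reach 0, 1, 2, 3, 4, 5, 6, 7, 8, 9, 10, 11, 12. That is one component of size 13.
Total: 1 component.

1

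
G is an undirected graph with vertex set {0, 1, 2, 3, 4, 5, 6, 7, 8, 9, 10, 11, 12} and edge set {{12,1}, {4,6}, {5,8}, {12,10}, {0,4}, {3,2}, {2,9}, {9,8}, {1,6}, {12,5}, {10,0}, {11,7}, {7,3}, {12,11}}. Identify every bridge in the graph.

The edges on the cycle 12-11-7-3-2-9-8-5-12 are not bridges since each lies on that cycle.
Every edge lies on some cycle, so there are no bridges.

none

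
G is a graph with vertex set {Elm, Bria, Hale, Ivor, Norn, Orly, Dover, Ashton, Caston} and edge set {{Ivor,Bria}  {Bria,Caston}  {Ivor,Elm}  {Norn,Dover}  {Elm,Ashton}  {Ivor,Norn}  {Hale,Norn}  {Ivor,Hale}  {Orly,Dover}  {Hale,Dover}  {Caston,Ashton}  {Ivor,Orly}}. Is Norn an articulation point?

Deleting Norn leaves 1 component (was 1) (its neighbors Hale, Ivor, Dover remain connected to each other), so Norn is not a cut vertex.

No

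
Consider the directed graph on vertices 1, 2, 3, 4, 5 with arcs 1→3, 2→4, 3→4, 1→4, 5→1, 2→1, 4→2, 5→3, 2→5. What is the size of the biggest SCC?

5

{1, 2, 3, 4, 5} are all mutually reachable — one SCC of size 5.
The largest has 5 vertices.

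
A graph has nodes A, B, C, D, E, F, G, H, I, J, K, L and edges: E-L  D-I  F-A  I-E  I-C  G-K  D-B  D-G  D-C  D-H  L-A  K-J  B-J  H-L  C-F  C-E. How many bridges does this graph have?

0

The edges on the cycle D-I-E-C-D are not bridges since each lies on that cycle.
Every edge lies on some cycle, so there are no bridges.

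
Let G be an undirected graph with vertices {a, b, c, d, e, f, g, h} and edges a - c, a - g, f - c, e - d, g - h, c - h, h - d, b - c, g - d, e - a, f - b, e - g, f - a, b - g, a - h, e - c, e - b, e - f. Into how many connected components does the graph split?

1

Starting from a we can reach a, b, c, d, e, f, g, h. That is one component of size 8.
Total: 1 component.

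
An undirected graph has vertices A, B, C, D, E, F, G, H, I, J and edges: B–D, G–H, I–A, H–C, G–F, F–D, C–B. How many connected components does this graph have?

E is isolated — a component by itself.
J is isolated — a component by itself.
Starting from A we can reach A, I. That is one component of size 2.
Starting from B we can reach B, C, D, F, G, H. That is one component of size 6.
Total: 4 components.

4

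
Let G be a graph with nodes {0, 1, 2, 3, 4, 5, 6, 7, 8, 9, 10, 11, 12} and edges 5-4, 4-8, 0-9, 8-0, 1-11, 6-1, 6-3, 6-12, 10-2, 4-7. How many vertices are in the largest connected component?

6

Starting from 2 we can reach 2, 10. That is one component of size 2.
Starting from 1 we can reach 1, 3, 6, 11, 12. That is one component of size 5.
Starting from 0 we can reach 0, 4, 5, 7, 8, 9. That is one component of size 6.
The largest has 6 vertices.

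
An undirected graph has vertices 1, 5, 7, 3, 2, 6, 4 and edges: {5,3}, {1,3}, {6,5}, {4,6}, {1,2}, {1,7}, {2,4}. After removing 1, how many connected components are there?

2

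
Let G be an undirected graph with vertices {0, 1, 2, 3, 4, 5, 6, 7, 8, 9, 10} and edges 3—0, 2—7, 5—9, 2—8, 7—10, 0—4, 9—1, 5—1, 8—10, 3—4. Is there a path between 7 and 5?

No

The component containing 7 is {2, 7, 8, 10}, and 5 is not in it.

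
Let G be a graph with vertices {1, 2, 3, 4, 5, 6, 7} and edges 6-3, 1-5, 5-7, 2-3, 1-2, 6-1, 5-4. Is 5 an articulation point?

Yes

Deleting 5 raises the number of components from 1 to 3, so 5 is a cut vertex.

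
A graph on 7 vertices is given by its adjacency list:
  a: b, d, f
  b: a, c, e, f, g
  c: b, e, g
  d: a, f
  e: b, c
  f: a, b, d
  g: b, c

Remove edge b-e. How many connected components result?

1

b and e are still connected via b-c-e, so the component count stays at 1.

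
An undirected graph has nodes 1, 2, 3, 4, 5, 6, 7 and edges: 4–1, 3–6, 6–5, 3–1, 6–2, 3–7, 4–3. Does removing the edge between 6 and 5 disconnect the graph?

Removing 6–5 leaves no path between 6 and 5: the component count goes from 1 to 2. So it is a bridge.

Yes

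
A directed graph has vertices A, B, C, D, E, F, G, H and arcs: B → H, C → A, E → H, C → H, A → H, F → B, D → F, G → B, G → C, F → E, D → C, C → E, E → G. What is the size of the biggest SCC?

3

{C, E, G} are all mutually reachable — one SCC of size 3.
{D} is an SCC by itself.
{A} is an SCC by itself.
{H} is an SCC by itself.
{F} is an SCC by itself.
(and 1 more singleton SCC)
The largest has 3 vertices.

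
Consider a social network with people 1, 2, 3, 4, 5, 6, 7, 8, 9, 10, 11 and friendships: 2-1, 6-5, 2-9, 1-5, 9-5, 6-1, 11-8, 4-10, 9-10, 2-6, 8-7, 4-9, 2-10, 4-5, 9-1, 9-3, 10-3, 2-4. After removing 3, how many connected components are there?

2

With 3 gone, the remaining components are: {7, 8, 11}; {1, 2, 4, 5, 6, 9, 10}.
That is 2 components.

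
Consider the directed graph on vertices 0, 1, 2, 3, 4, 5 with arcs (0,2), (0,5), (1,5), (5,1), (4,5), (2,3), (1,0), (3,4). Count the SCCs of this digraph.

{0, 1, 2, 3, 4, 5} are all mutually reachable — one SCC of size 6.
That gives 1 strongly connected component.

1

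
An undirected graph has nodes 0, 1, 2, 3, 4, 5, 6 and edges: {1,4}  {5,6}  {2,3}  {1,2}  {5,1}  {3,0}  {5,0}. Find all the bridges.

1-4, 5-6

The edges on the cycle 5-1-2-3-0-5 are not bridges since each lies on that cycle.
But removing 1–4 disconnects 1 from 4; removing 5–6 disconnects 5 from 6 — these are bridges.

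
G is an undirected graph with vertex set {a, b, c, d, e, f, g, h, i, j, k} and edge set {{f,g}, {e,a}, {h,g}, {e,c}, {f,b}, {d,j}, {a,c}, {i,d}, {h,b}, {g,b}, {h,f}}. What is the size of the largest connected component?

4

k is isolated — a component by itself.
Starting from a we can reach a, c, e. That is one component of size 3.
Starting from d we can reach d, i, j. That is one component of size 3.
Starting from b we can reach b, f, g, h. That is one component of size 4.
The largest has 4 vertices.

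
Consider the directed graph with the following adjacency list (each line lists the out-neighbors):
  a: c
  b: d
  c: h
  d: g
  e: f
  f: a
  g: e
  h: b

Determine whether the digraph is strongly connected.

Yes

From g we can reach every vertex (a, b, c, d, e, f, g, h), and every vertex can reach g (a, b, c, d, e, f, g, h). So the whole graph is one strongly connected component.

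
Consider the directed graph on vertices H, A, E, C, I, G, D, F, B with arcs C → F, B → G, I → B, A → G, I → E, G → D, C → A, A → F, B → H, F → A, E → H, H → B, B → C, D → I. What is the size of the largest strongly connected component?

{A, B, C, D, E, F, G, H, I} are all mutually reachable — one SCC of size 9.
The largest has 9 vertices.

9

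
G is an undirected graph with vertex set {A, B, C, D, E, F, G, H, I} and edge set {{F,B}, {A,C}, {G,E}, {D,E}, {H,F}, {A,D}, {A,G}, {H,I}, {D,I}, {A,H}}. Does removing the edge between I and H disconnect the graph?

No

After removing I–H, the path I-D-A-H still connects them, so the edge is not a bridge.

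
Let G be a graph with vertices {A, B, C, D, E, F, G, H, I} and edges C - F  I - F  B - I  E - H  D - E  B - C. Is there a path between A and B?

No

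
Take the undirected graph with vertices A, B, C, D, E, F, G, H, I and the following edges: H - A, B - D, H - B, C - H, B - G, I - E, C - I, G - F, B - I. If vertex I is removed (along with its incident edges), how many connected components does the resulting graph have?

2

With I gone, the remaining components are: {E}; {A, B, C, D, F, G, H}.
That is 2 components.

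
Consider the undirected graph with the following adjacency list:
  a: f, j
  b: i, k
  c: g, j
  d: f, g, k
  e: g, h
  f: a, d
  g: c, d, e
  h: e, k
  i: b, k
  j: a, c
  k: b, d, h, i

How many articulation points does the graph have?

1

Removing k increases the component count from 1 to 2, so k is a cut vertex.
By contrast removing i leaves 1 component; it is not a cut vertex. No other vertex is a cut vertex either.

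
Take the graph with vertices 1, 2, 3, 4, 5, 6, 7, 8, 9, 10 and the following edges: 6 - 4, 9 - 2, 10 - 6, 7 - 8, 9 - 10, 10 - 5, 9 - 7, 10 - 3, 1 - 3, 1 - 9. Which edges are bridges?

10-5, 10-6, 2-9, 4-6, 7-8, 7-9

The edges on the cycle 1-9-10-3-1 are not bridges since each lies on that cycle.
But removing 8 - 7 disconnects 8 from 7; removing 9 - 2 disconnects 9 from 2; removing 10 - 5 disconnects 10 from 5; removing 10 - 6 disconnects 10 from 6 — these are bridges.
In total 6 edges are bridges.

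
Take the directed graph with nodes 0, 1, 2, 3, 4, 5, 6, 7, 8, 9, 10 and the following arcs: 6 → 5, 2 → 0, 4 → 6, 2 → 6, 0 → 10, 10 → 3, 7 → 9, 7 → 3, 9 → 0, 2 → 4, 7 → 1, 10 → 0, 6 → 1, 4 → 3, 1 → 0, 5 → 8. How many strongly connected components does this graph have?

10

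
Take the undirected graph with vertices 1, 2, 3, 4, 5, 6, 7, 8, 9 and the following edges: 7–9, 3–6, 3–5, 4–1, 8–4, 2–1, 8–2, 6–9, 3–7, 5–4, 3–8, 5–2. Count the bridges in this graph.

0

The edges on the cycle 5-4-1-2-5 are not bridges since each lies on that cycle.
Every edge lies on some cycle, so there are no bridges.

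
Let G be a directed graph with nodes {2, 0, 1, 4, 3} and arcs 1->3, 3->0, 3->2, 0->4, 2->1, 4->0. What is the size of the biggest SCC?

3

{1, 2, 3} are all mutually reachable — one SCC of size 3.
{0, 4} are all mutually reachable — one SCC of size 2.
The largest has 3 vertices.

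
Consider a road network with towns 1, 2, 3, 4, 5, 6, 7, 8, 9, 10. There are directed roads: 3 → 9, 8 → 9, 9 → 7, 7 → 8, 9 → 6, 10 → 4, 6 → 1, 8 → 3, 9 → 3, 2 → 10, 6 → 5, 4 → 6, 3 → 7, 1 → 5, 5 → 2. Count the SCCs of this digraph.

2

{1, 2, 4, 5, 6, 10} are all mutually reachable — one SCC of size 6.
{3, 7, 8, 9} are all mutually reachable — one SCC of size 4.
That gives 2 strongly connected components.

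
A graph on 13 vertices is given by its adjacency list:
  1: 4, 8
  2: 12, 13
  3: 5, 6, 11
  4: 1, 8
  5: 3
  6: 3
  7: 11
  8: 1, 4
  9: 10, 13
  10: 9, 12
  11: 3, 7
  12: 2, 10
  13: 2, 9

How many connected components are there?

3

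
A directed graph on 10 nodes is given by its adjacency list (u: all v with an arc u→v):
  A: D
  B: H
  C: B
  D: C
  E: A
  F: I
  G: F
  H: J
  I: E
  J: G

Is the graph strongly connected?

From F we can reach every vertex (A, B, C, D, E, F, G, H, I, J), and every vertex can reach F (A, B, C, D, E, F, G, H, I, J). So the whole graph is one strongly connected component.

Yes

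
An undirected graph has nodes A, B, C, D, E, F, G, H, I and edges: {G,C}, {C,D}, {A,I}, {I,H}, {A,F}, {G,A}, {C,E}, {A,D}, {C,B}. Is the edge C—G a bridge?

No

After removing C—G, the path C-D-A-G still connects them, so the edge is not a bridge.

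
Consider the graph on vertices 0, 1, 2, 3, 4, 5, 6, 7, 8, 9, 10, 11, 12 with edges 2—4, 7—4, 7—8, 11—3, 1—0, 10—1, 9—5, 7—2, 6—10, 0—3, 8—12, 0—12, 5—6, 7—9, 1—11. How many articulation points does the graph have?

Removing 7 increases the component count from 1 to 2, so 7 is a cut vertex.
By contrast removing 11 leaves 1 component; it is not a cut vertex. No other vertex is a cut vertex either.

1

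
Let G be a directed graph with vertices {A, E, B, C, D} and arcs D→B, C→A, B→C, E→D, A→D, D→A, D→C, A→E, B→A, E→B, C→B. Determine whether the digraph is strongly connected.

From B we can reach every vertex (A, B, C, D, E), and every vertex can reach B (A, B, C, D, E). So the whole graph is one strongly connected component.

Yes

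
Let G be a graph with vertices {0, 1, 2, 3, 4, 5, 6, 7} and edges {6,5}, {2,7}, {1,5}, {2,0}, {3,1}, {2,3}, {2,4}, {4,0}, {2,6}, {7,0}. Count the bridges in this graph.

0

The edges on the cycle 2-4-0-2 are not bridges since each lies on that cycle.
Every edge lies on some cycle, so there are no bridges.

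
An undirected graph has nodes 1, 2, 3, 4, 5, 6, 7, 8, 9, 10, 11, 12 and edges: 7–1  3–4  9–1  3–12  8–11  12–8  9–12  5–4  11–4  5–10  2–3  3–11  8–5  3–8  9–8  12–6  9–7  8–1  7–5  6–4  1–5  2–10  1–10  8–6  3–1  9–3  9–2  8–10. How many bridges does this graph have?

The edges on the cycle 9-7-1-8-12-9 are not bridges since each lies on that cycle.
Every edge lies on some cycle, so there are no bridges.

0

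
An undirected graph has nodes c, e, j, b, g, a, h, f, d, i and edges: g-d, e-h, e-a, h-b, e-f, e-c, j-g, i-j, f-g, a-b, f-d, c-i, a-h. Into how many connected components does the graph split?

1

Starting from a we can reach a, b, c, d, e, f, g, h, i, j. That is one component of size 10.
Total: 1 component.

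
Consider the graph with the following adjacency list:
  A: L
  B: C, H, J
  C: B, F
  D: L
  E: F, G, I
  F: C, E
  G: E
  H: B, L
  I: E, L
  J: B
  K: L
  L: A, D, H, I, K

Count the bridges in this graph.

The edges on the cycle C-F-E-I-L-H-B-C are not bridges since each lies on that cycle.
But removing A-L disconnects A from L; removing K-L disconnects K from L; removing J-B disconnects J from B; removing D-L disconnects D from L — these are bridges.
In total 5 edges are bridges.

5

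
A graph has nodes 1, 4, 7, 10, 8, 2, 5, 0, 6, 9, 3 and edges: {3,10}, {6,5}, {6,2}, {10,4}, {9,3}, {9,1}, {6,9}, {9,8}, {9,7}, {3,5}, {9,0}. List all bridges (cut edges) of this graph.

0-9, 1-9, 10-3, 10-4, 2-6, 7-9, 8-9

The edges on the cycle 6-9-3-5-6 are not bridges since each lies on that cycle.
But removing 9–0 disconnects 9 from 0; removing 3–10 disconnects 3 from 10; removing 10–4 disconnects 10 from 4; removing 6–2 disconnects 6 from 2 — these are bridges.
In total 7 edges are bridges.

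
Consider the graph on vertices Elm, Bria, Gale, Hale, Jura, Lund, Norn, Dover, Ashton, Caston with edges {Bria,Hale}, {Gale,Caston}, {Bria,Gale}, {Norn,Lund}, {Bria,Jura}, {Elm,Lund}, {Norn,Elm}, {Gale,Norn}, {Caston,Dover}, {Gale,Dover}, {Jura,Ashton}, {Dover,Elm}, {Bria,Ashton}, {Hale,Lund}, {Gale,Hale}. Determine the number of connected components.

1

Starting from Elm we can reach Elm, Bria, Gale, Hale, Jura, Lund, Norn, Dover, Ashton, Caston. That is one component of size 10.
Total: 1 component.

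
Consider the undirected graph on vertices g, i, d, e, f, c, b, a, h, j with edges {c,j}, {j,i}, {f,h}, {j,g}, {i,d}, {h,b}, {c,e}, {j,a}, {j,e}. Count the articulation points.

3

Removing h increases the component count from 2 to 3, so h is a cut vertex.
Removing i increases the component count from 2 to 3, so i is a cut vertex.
Removing j increases the component count from 2 to 5, so j is a cut vertex.
By contrast removing d leaves 2 components; it is not a cut vertex. No other vertex is a cut vertex either.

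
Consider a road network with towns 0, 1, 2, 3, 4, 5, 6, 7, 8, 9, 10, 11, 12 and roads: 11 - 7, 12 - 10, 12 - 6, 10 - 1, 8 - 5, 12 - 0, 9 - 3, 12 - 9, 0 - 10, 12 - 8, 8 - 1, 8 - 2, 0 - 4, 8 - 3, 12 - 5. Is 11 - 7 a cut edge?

Yes

Removing 11 - 7 leaves no path between 11 and 7: the component count goes from 2 to 3. So it is a bridge.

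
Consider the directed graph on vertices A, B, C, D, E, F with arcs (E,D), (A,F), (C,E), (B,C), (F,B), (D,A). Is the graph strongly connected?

From D we can reach every vertex (A, B, C, D, E, F), and every vertex can reach D (A, B, C, D, E, F). So the whole graph is one strongly connected component.

Yes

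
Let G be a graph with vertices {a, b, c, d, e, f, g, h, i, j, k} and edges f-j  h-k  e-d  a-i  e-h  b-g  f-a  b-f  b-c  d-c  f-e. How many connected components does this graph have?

1

Starting from a we can reach a, b, c, d, e, f, g, h, i, j, k. That is one component of size 11.
Total: 1 component.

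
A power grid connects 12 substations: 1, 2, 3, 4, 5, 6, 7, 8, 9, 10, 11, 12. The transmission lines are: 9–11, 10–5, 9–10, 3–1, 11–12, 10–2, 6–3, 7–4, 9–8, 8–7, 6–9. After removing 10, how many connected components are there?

3

With 10 gone, the remaining components are: {2}; {5}; {1, 3, 4, 6, 7, 8, 9, 11, 12}.
That is 3 components.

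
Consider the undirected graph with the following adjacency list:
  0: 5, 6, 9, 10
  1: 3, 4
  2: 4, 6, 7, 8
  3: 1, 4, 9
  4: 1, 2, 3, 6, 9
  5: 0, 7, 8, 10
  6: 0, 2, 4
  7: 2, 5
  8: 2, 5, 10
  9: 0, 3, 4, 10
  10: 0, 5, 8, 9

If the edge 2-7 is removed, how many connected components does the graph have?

1

2 and 7 are still connected via 2-8-5-7, so the component count stays at 1.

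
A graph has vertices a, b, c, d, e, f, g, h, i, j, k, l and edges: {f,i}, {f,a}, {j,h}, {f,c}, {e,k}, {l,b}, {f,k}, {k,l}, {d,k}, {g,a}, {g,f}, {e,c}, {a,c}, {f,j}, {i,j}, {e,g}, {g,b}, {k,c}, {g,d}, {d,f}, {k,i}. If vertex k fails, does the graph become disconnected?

No

Deleting k leaves 1 component (was 1) (its neighbors c, d, e, f, i, l remain connected to each other), so k is not a cut vertex.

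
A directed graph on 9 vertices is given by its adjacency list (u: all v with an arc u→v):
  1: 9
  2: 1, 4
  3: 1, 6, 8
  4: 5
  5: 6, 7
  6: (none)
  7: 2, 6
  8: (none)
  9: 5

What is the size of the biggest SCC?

{1, 2, 4, 5, 7, 9} are all mutually reachable — one SCC of size 6.
{3} is an SCC by itself.
{8} is an SCC by itself.
{6} is an SCC by itself.
The largest has 6 vertices.

6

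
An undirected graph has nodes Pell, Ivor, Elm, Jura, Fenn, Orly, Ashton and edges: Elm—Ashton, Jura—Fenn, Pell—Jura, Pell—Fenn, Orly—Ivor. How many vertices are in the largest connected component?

3

Starting from Ivor we can reach Ivor, Orly. That is one component of size 2.
Starting from Elm we can reach Elm, Ashton. That is one component of size 2.
Starting from Fenn we can reach Fenn, Jura, Pell. That is one component of size 3.
The largest has 3 vertices.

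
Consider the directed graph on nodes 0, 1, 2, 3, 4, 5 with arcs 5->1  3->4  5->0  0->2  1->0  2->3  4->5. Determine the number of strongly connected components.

{0, 1, 2, 3, 4, 5} are all mutually reachable — one SCC of size 6.
That gives 1 strongly connected component.

1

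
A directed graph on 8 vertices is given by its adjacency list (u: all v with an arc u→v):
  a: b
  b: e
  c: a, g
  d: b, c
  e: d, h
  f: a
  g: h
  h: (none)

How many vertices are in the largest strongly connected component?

{a, b, c, d, e} are all mutually reachable — one SCC of size 5.
{h} is an SCC by itself.
{f} is an SCC by itself.
{g} is an SCC by itself.
The largest has 5 vertices.

5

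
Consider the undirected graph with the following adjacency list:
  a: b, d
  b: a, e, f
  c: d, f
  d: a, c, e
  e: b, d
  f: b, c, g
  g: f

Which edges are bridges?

f-g

The edges on the cycle b-a-d-c-f-b are not bridges since each lies on that cycle.
But removing g-f disconnects g from f — this is a bridge.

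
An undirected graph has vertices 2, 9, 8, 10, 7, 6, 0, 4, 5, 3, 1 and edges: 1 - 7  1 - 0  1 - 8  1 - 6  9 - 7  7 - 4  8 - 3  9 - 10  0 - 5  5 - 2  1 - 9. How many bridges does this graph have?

8

The edges on the cycle 1-9-7-1 are not bridges since each lies on that cycle.
But removing 7 - 4 disconnects 7 from 4; removing 1 - 8 disconnects 1 from 8; removing 0 - 5 disconnects 0 from 5; removing 3 - 8 disconnects 3 from 8 — these are bridges.
In total 8 edges are bridges.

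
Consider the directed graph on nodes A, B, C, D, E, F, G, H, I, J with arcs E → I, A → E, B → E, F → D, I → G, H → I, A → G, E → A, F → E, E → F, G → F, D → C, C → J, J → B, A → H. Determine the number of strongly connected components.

1

{A, B, C, D, E, F, G, H, I, J} are all mutually reachable — one SCC of size 10.
That gives 1 strongly connected component.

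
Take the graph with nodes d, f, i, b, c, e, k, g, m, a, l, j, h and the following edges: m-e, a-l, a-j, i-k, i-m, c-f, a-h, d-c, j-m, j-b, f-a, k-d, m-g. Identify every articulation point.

a, j, m

Removing a increases the component count from 1 to 3, so a is a cut vertex.
Removing j increases the component count from 1 to 2, so j is a cut vertex.
Removing m increases the component count from 1 to 3, so m is a cut vertex.
By contrast removing l leaves 1 component; it is not a cut vertex. No other vertex is a cut vertex either.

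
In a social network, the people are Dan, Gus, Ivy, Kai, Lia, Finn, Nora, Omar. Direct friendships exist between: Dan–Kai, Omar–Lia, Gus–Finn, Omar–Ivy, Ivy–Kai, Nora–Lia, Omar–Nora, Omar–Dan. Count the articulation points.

1

Removing Omar increases the component count from 2 to 3, so Omar is a cut vertex.
By contrast removing Nora leaves 2 components; it is not a cut vertex. No other vertex is a cut vertex either.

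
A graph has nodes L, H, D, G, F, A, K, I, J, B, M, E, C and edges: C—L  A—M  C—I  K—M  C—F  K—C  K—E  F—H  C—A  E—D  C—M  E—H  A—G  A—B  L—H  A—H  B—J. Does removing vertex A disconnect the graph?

Deleting A raises the number of components from 1 to 3, so A is a cut vertex.

Yes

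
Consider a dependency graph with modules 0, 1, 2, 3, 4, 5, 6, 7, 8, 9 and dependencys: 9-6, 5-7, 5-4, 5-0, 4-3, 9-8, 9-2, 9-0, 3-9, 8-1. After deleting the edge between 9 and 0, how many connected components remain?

9 and 0 are still connected via 9-3-4-5-0, so the component count stays at 1.

1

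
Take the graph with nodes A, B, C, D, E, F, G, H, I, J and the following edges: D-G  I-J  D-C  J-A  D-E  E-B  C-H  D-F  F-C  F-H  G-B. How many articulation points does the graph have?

2

Removing D increases the component count from 2 to 3, so D is a cut vertex.
Removing J increases the component count from 2 to 3, so J is a cut vertex.
By contrast removing G leaves 2 components; it is not a cut vertex. No other vertex is a cut vertex either.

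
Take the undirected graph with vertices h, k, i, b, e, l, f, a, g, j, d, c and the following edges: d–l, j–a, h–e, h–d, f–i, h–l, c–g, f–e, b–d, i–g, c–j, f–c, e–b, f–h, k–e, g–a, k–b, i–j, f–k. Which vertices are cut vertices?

f

Removing f increases the component count from 1 to 2, so f is a cut vertex.
By contrast removing k leaves 1 component; it is not a cut vertex. No other vertex is a cut vertex either.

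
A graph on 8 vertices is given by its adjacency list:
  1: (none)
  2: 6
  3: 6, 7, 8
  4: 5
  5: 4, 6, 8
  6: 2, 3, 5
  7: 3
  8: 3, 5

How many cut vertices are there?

3

Removing 3 increases the component count from 2 to 3, so 3 is a cut vertex.
Removing 5 increases the component count from 2 to 3, so 5 is a cut vertex.
Removing 6 increases the component count from 2 to 3, so 6 is a cut vertex.
By contrast removing 7 leaves 2 components; it is not a cut vertex. No other vertex is a cut vertex either.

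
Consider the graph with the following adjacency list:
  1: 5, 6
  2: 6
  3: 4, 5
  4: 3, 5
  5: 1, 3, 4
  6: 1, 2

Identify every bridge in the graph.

The edges on the cycle 5-4-3-5 are not bridges since each lies on that cycle.
But removing 5-1 disconnects 5 from 1; removing 6-1 disconnects 6 from 1; removing 6-2 disconnects 6 from 2 — these are bridges.

1-5, 1-6, 2-6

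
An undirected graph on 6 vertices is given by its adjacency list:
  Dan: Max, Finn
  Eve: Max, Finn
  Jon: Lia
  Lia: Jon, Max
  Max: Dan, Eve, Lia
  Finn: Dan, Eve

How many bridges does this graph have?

2

The edges on the cycle Max-Dan-Finn-Eve-Max are not bridges since each lies on that cycle.
But removing Lia-Jon disconnects Lia from Jon; removing Max-Lia disconnects Max from Lia — these are bridges.
That makes 2 bridges.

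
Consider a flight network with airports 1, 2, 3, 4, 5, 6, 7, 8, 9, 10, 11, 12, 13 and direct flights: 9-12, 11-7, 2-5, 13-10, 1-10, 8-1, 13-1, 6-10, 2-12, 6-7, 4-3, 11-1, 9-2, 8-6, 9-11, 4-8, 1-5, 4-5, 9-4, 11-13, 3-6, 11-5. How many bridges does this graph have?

The edges on the cycle 9-4-8-6-7-11-9 are not bridges since each lies on that cycle.
Every edge lies on some cycle, so there are no bridges.

0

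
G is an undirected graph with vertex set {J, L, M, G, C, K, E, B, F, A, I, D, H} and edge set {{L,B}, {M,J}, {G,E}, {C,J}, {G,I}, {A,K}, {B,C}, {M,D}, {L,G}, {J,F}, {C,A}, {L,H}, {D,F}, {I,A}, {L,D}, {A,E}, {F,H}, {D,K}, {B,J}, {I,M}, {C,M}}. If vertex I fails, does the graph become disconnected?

Deleting I leaves 1 component (was 1) (its neighbors A, G, M remain connected to each other), so I is not a cut vertex.

No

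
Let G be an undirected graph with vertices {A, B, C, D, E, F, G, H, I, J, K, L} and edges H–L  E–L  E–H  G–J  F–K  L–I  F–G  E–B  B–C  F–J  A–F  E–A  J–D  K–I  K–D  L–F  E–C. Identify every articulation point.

E

Removing E increases the component count from 1 to 2, so E is a cut vertex.
By contrast removing C leaves 1 component; it is not a cut vertex. No other vertex is a cut vertex either.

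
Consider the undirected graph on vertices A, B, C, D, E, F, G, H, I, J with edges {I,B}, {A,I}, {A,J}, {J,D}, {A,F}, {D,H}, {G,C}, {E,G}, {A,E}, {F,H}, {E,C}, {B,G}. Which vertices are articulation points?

Removing A increases the component count from 1 to 2, so A is a cut vertex.
By contrast removing B leaves 1 component; it is not a cut vertex. No other vertex is a cut vertex either.

A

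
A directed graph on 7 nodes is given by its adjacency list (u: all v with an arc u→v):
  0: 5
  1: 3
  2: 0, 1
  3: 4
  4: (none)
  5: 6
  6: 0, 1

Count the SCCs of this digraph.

5

{0, 5, 6} are all mutually reachable — one SCC of size 3.
{2} is an SCC by itself.
{4} is an SCC by itself.
{1} is an SCC by itself.
{3} is an SCC by itself.
That gives 5 strongly connected components.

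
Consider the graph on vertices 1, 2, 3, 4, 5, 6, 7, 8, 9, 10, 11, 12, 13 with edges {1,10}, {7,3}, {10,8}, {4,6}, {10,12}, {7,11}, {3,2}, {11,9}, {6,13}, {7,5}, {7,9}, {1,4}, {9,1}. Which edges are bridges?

1-10, 1-4, 1-9, 10-12, 10-8, 13-6, 2-3, 3-7, 4-6, 5-7

The edges on the cycle 7-11-9-7 are not bridges since each lies on that cycle.
But removing 2-3 disconnects 2 from 3; removing 6-4 disconnects 6 from 4; removing 9-1 disconnects 9 from 1; removing 1-4 disconnects 1 from 4 — these are bridges.
In total 10 edges are bridges.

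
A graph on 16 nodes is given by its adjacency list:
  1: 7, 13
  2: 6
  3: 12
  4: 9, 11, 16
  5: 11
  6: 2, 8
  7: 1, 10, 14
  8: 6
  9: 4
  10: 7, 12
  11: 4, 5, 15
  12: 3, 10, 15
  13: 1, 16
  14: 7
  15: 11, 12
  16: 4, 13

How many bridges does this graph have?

6

The edges on the cycle 11-15-12-10-7-1-13-16-4-11 are not bridges since each lies on that cycle.
But removing 12-3 disconnects 12 from 3; removing 8-6 disconnects 8 from 6; removing 11-5 disconnects 11 from 5; removing 14-7 disconnects 14 from 7 — these are bridges.
In total 6 edges are bridges.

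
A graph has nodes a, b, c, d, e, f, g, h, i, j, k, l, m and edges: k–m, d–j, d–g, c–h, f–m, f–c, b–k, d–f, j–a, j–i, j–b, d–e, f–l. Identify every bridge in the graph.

a-j, c-f, c-h, d-e, d-g, f-l, i-j

The edges on the cycle d-f-m-k-b-j-d are not bridges since each lies on that cycle.
But removing l–f disconnects l from f; removing c–h disconnects c from h; removing j–a disconnects j from a; removing d–e disconnects d from e — these are bridges.
In total 7 edges are bridges.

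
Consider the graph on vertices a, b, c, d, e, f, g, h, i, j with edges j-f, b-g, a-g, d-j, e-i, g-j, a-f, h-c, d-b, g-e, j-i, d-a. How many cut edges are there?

1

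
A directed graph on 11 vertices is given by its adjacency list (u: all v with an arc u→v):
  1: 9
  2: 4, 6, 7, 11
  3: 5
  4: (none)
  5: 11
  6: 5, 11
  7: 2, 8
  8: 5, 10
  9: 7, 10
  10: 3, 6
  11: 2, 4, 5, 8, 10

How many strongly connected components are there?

{2, 3, 5, 6, 7, 8, 10, 11} are all mutually reachable — one SCC of size 8.
{9} is an SCC by itself.
{1} is an SCC by itself.
{4} is an SCC by itself.
That gives 4 strongly connected components.

4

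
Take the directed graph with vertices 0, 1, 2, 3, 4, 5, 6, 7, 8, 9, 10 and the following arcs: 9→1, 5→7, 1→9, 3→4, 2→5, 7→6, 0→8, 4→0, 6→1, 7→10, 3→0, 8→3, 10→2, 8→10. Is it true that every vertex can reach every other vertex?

No

There is no directed path from 6 to 10, so the graph is not strongly connected.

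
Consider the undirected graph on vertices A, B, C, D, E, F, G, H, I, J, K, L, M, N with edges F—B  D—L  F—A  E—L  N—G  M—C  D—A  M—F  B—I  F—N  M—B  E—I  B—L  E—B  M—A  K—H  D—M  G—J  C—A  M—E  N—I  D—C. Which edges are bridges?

G-J, G-N, H-K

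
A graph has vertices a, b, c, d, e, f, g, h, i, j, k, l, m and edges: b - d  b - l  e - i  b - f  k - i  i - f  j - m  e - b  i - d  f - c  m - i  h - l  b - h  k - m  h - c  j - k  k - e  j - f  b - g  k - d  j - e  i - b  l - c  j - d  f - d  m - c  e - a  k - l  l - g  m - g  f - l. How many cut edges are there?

The edges on the cycle j-k-d-i-m-j are not bridges since each lies on that cycle.
But removing e - a disconnects e from a — this is a bridge.

1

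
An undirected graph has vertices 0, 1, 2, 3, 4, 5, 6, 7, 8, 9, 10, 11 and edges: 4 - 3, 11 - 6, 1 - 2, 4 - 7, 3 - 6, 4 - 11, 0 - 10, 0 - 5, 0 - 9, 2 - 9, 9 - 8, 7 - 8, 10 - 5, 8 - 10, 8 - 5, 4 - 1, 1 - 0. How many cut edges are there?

0

The edges on the cycle 1-2-9-0-1 are not bridges since each lies on that cycle.
Every edge lies on some cycle, so there are no bridges.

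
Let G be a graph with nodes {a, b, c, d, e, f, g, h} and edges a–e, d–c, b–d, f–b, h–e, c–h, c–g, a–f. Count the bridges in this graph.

1

The edges on the cycle a-f-b-d-c-h-e-a are not bridges since each lies on that cycle.
But removing c–g disconnects c from g — this is a bridge.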